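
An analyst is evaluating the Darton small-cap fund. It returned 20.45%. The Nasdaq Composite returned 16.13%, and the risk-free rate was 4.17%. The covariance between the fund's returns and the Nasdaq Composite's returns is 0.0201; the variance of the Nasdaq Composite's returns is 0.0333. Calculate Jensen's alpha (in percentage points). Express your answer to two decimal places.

9.06

β = Cov / Var = 0.0201 / 0.0333 = 0.6036
E[R] = Rf + β(Rm − Rf) = 4.17% + 0.6036 × (16.13% − 4.17%) = 11.3891%
α = Rp − E[R] = 20.45% − 11.3891% = 9.0609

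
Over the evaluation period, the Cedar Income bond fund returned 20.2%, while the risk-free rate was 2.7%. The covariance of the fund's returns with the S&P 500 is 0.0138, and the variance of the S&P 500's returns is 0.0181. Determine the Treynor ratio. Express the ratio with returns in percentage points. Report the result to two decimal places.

β = Cov / Var = 0.0138 / 0.0181 = 0.7624
Treynor = (Rp − Rf) / β = (20.2% − 2.7%) / 0.7624 = 17.50 / 0.7624 = 22.9538

22.95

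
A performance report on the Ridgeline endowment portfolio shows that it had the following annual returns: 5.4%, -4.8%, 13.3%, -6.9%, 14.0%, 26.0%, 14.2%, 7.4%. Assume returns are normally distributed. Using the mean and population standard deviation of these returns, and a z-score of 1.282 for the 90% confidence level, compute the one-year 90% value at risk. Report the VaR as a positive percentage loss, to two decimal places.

Mean return r̄ = 68.60 / 8 = 8.5750%
Σ(r − r̄)² = (5.4 − 8.5750)² + (-4.8 − 8.5750)² + … = 816.8550
population σ = √(816.8550 / 8) = √102.1069 = 10.1048%
VaR = −(r̄ − z·σ) = −(8.5750 − 1.282 × 10.1048) = −(-4.3794) = 4.3794%

4.38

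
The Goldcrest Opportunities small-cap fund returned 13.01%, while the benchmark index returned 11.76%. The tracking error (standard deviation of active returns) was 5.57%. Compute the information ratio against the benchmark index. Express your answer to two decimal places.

0.22

IR = (Rp − Rb) / TE = (13.01% − 11.76%) / 5.57% = 1.25% / 5.57% = 0.2244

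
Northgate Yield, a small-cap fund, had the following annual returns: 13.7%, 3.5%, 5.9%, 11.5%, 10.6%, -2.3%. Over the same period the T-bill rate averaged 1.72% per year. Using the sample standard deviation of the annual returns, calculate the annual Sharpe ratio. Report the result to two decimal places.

r̄ = (13.7 + 3.5 + 5.9 + 11.5 + 10.6 − 2.3) / 6 = 42.90 / 6 = 7.1500%
Sample σ = √[Σ(r − r̄)² / 5] = √[177.9150 / 5] = √35.5830 = 5.9651%
Sharpe = (r̄ − rf) / σ = (7.1500 − 1.72) / 5.9651 = 5.4300 / 5.9651 = 0.9103

0.91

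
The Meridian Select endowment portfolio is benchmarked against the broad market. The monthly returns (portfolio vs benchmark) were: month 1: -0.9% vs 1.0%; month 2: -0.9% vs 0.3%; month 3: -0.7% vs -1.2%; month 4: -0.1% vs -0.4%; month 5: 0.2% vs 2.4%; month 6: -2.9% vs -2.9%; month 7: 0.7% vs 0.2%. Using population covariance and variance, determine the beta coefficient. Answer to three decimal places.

0.495

r̄p = -0.6571%,  r̄m = -0.0857%
Cov = Σ(rp − r̄p)(rm − r̄m) / 7 = 1.1922
Var(rm) = Σ(rm − r̄m)² / 7 = 2.4069
β = Cov / Var = 1.1922 / 2.4069 = 0.4953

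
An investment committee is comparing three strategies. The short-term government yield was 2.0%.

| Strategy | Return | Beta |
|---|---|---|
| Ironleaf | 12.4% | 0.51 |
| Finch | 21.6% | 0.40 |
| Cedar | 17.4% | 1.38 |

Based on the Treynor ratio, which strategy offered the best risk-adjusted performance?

Ironleaf: Treynor = (12.4% − 2.0%) / 0.51 = 20.392
Finch: Treynor = (21.6% − 2.0%) / 0.40 = 49.000
Cedar: Treynor = (17.4% − 2.0%) / 1.38 = 11.159
Highest: Finch (49.000).

Finch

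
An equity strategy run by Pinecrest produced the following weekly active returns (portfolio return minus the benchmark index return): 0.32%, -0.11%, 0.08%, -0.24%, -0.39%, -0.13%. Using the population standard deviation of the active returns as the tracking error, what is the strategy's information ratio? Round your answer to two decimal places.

-0.34

Mean return μ = -0.470 / 6 = -0.0783%
Population std dev = √[0.3107 / 6] = 0.2276%
IR = μ / tracking error = -0.0783 / 0.2276 = -0.3440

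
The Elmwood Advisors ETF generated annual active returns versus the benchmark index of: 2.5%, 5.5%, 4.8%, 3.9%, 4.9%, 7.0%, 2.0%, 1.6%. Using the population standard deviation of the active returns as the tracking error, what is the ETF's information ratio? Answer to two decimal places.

r̄ = (2.5 + 5.5 + 4.8 + 3.9 + 4.9 + 7 + 2 + 1.6) / 8 = 4.0250%
Population σ = √[Σ(r − r̄)² / 8] = √[24.7150 / 8] = √3.0894 = 1.7577%
IR = r̄ / tracking error = 4.0250 / 1.7577 = 2.2899

2.29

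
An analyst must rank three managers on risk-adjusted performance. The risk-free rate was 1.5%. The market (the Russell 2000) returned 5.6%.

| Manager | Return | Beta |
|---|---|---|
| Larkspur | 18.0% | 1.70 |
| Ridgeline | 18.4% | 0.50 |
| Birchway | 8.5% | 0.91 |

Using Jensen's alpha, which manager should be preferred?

Larkspur: α = 18.0% − [1.5% + 1.70 × (5.6% − 1.5%)] = 9.530
Ridgeline: α = 18.4% − [1.5% + 0.50 × (5.6% − 1.5%)] = 14.850
Birchway: α = 8.5% − [1.5% + 0.91 × (5.6% − 1.5%)] = 3.269
Highest: Ridgeline (14.850).

Ridgeline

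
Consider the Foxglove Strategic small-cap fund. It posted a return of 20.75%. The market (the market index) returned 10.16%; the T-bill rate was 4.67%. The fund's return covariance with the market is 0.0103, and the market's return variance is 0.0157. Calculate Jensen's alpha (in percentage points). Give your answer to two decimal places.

12.48

β = Cov / Var = 0.0103 / 0.0157 = 0.6561
E[R] = Rf + β(Rm − Rf) = 4.67% + 0.6561 × (10.16% − 4.67%) = 8.2720%
α = Rp − E[R] = 20.75% − 8.2720% = 12.4780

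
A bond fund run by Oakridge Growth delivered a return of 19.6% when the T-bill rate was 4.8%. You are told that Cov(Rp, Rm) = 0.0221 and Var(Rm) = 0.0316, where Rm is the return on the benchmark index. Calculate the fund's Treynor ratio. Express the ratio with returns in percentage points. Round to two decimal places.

21.16

β = Cov / Var = 0.0221 / 0.0316 = 0.6994
Treynor = (Rp − Rf) / β = (19.6% − 4.8%) / 0.6994 = 14.80 / 0.6994 = 21.1610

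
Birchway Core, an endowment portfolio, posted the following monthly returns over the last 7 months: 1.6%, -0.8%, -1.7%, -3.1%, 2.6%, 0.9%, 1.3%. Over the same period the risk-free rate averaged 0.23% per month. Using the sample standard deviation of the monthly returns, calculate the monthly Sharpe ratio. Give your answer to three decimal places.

-0.057

μ = (1.6 − 0.8 − 1.7 − 3.1 + 2.6 + 0.9 + 1.3) / 7 = 0.80 / 7 = 0.1143%
Σ(r − μ)² = (1.6 − 0.1143)² + (-0.8 − 0.1143)² + … = 24.8686
sample σ = √(24.8686 / 6) = √4.1448 = 2.0359%
Sharpe = (μ − rf) / σ = (0.1143 − 0.23) / 2.0359 = -0.1157 / 2.0359 = -0.0568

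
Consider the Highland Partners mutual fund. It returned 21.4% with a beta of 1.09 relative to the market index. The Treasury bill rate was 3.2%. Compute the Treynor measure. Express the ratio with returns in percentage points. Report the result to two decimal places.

Treynor = (Rp − Rf) / β = (21.4% − 3.2%) / 1.09 = 18.20 / 1.09 = 16.6972

16.70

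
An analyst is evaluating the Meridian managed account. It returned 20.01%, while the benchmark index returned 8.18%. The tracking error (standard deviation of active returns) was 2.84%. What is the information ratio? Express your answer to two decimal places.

IR = (Rp − Rb) / TE = (20.01% − 8.18%) / 2.84% = 11.83% / 2.84% = 4.1655

4.17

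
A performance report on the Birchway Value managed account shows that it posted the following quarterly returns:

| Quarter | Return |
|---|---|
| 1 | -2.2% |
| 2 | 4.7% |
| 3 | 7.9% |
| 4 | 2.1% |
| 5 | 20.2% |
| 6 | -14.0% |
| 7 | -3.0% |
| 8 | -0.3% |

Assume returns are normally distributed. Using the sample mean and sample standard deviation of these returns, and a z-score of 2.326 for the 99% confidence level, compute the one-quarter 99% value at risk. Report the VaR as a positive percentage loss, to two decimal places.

20.95

r̄ = (-2.2 + 4.7 + 7.9 + 2.1 + 20.2 − 14 − 3 − 0.3) / 8 = 15.40 / 8 = 1.9250%
Sample std dev = √[677.2350 / 7] = 9.8360%
VaR = −(r̄ − z·σ) = −(1.9250 − 2.326 × 9.8360) = −(-20.9535) = 20.9535%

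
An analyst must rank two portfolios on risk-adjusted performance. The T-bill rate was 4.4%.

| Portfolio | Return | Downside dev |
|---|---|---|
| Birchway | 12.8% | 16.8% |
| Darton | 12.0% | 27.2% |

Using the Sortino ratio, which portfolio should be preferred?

Birchway

Birchway: Sortino ratio = (12.8% − 4.4%) / 16.8% = 0.500
Darton: Sortino ratio = (12.0% − 4.4%) / 27.2% = 0.279
Highest: Birchway (0.500).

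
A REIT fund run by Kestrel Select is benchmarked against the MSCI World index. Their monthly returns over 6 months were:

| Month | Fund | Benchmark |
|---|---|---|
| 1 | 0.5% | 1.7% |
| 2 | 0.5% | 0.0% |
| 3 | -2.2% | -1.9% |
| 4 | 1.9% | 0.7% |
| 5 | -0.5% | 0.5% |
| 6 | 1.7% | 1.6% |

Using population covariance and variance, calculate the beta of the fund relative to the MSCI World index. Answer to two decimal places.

r̄p = 0.3167%,  r̄m = 0.4333%
Cov = Σ(rp − r̄p)(rm − r̄m) / 6 = 1.3344
Var(rm) = Σ(rm − r̄m)² / 6 = 1.4456
β = Cov / Var = 1.3344 / 1.4456 = 0.9231

0.92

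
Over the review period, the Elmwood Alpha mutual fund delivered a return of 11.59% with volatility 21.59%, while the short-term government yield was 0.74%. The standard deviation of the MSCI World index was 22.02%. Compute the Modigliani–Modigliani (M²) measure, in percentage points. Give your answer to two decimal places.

Sharpe = (Rp − Rf) / σp = (11.59% − 0.74%) / 21.59% = 0.5025
M² = Rf + Sharpe × σm = 0.74% + 0.5025 × 22.02% = 11.8051%

11.81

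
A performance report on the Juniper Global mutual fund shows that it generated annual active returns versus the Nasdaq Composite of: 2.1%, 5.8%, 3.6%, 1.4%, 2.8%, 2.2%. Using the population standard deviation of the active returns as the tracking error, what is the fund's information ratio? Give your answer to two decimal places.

2.09

μ = (2.1 + 5.8 + 3.6 + 1.4 + 2.8 + 2.2) / 6 = 17.90 / 6 = 2.9833%
Population σ = √[Σ(r − μ)² / 6] = √[12.2483 / 6] = √2.0414 = 1.4288%
IR = μ / tracking error = 2.9833 / 1.4288 = 2.0880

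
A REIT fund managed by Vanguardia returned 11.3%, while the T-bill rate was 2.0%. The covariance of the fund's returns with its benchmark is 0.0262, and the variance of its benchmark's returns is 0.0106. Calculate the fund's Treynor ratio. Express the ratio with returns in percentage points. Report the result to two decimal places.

β = Cov / Var = 0.0262 / 0.0106 = 2.4717
Treynor = (Rp − Rf) / β = (11.3% − 2.0%) / 2.4717 = 9.30 / 2.4717 = 3.7626

3.76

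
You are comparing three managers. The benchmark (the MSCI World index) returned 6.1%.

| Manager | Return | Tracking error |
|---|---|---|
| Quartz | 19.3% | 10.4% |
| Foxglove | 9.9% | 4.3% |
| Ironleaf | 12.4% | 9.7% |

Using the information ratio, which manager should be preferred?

Quartz

Quartz: IR = (19.3% − 6.1%) / 10.4% = 1.269
Foxglove: IR = (9.9% − 6.1%) / 4.3% = 0.884
Ironleaf: IR = (12.4% − 6.1%) / 9.7% = 0.649
Highest: Quartz (1.269).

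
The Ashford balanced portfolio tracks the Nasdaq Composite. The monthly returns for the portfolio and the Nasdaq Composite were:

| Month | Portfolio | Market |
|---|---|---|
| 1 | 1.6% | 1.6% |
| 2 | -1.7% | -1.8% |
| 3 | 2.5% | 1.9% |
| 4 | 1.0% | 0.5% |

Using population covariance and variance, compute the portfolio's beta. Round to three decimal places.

r̄p = 0.8500%,  r̄m = 0.5500%
Cov = Σ(rp − r̄p)(rm − r̄m) / 4 = 2.2500
Var(rm) = Σ(rm − r̄m)² / 4 = 2.1125
β = Cov / Var = 2.2500 / 2.1125 = 1.0651

1.065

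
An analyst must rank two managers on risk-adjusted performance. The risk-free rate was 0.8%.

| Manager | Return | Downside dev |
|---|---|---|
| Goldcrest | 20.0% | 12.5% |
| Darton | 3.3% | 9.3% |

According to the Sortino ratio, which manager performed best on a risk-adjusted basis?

Goldcrest: Sortino ratio = (20.0% − 0.8%) / 12.5% = 1.536
Darton: Sortino ratio = (3.3% − 0.8%) / 9.3% = 0.269
Highest: Goldcrest (1.536).

Goldcrest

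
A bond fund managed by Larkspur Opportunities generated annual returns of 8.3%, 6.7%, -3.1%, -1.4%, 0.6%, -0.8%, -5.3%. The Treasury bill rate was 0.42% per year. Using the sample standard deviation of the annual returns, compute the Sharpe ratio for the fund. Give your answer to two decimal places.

Mean return r̄ = 5.00 / 7 = 0.7143%
Sample std dev = √[150.8686 / 6] = 5.0145%
Sharpe = (r̄ − rf) / σ = (0.7143 − 0.42) / 5.0145 = 0.2943 / 5.0145 = 0.0587

0.06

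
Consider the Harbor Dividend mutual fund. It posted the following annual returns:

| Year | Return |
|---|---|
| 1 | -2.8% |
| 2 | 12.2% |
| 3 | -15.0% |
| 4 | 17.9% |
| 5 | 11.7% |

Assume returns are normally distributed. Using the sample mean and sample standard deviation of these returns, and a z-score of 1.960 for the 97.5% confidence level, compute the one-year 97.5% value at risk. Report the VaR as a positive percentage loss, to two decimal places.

Mean return r̄ = 24.00 / 5 = 4.8000%
Sample σ = √[Σ(r − r̄)² / 4] = √[723.7800 / 4] = √180.9450 = 13.4516%
VaR = −(r̄ − z·σ) = −(4.8000 − 1.960 × 13.4516) = −(-21.5651) = 21.5651%

21.57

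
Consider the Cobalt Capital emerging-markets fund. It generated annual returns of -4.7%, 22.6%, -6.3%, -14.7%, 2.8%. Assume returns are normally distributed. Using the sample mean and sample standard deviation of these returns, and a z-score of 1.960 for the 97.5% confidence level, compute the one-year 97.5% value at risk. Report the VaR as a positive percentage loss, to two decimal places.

r̄ = (-4.7 + 22.6 − 6.3 − 14.7 + 2.8) / 5 = -0.30 / 5 = -0.0600%
Sample std dev = √[796.4520 / 4] = 14.1107%
VaR = −(r̄ − z·σ) = −(-0.0600 − 1.960 × 14.1107) = −(-27.7170) = 27.7170%

27.72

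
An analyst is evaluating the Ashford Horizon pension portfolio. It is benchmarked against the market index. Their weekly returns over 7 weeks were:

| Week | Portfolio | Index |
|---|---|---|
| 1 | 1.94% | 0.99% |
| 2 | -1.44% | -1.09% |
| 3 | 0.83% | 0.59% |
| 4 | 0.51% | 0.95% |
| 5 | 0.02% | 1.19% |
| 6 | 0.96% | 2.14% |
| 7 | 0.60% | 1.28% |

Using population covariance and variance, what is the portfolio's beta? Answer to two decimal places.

r̄p = 0.4886%,  r̄m = 0.8643%
Cov = Σ(rp − r̄p)(rm − r̄m) / 7 = 0.6221
Var(rm) = Σ(rm − r̄m)² / 7 = 0.8320
β = Cov / Var = 0.6221 / 0.8320 = 0.7477

0.75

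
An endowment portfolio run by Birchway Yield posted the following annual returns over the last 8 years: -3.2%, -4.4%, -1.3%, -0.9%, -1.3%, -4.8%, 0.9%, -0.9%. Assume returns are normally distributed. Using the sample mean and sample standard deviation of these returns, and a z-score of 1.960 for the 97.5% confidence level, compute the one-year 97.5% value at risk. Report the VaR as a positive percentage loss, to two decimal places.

5.83

r̄ = (-3.2 − 4.4 − 1.3 − 0.9 − 1.3 − 4.8 + 0.9 − 0.9) / 8 = -1.9875%
Σ(r − r̄)² = (-3.2 − (-1.9875))² + (-4.4 − (-1.9875))² + (-1.3 − (-1.9875))² + … = 26.8488
sample σ = √(26.8488 / 7) = √3.8355 = 1.9584%
VaR = −(r̄ − z·σ) = −(-1.9875 − 1.960 × 1.9584) = −(-5.8260) = 5.8260%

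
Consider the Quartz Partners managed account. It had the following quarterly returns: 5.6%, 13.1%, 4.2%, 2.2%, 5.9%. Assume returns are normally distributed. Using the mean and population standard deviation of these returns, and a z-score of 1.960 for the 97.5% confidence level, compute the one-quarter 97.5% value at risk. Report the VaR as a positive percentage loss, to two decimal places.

μ = (5.6 + 13.1 + 4.2 + 2.2 + 5.9) / 5 = 6.2000%
Σ(r − μ)² = 68.0600; population σ = √(68.0600/5) = 3.6894%
VaR = −(μ − z·σ) = −(6.2000 − 1.960 × 3.6894) = −(-1.0312) = 1.0312%

1.03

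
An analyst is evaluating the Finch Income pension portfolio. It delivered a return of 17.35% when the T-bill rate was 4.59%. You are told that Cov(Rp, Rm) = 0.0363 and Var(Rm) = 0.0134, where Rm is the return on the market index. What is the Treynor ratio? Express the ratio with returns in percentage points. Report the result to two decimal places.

β = Cov / Var = 0.0363 / 0.0134 = 2.7090
Treynor = (Rp − Rf) / β = (17.35% − 4.59%) / 2.7090 = 12.76 / 2.7090 = 4.7102

4.71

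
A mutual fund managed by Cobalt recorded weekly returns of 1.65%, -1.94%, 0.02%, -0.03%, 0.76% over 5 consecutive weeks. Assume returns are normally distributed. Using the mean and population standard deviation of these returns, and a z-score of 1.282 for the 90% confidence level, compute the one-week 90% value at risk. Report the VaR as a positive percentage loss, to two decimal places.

Mean return μ = 0.460 / 5 = 0.0920%
Σ(r − μ)² = (1.65 − 0.0920)² + (-1.94 − 0.0920)² + … = 7.0227
σ = √[7.0227 / 5] = 1.1851%
VaR = −(μ − z·σ) = −(0.0920 − 1.282 × 1.1851) = −(-1.4273) = 1.4273%

1.43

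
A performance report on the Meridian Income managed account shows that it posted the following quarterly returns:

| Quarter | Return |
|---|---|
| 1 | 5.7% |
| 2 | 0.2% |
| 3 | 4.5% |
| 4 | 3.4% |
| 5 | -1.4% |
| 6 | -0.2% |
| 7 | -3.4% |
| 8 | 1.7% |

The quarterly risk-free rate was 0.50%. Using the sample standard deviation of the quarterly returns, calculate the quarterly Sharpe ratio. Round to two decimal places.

Mean return r̄ = 10.50 / 8 = 1.3125%
Sample σ = √[Σ(r − r̄)² / 7] = √[67.0088 / 7] = √9.5727 = 3.0940%
Sharpe = (r̄ − rf) / σ = (1.3125 − 0.5) / 3.0940 = 0.8125 / 3.0940 = 0.2626

0.26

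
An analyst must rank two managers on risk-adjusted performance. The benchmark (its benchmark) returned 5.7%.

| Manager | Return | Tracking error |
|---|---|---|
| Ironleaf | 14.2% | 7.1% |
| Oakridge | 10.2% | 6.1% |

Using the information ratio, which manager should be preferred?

Ironleaf: IR = (14.2% − 5.7%) / 7.1% = 1.197
Oakridge: IR = (10.2% − 5.7%) / 6.1% = 0.738
Highest: Ironleaf (1.197).

Ironleaf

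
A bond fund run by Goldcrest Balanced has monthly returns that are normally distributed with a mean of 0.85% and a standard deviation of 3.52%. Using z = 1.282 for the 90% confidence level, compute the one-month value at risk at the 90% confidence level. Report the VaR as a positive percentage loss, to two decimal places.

VaR (as % loss) = −(μ − z·σ) = −(0.85% − 1.282 × 3.52%) = −(-3.66264%) = 3.66264%

3.66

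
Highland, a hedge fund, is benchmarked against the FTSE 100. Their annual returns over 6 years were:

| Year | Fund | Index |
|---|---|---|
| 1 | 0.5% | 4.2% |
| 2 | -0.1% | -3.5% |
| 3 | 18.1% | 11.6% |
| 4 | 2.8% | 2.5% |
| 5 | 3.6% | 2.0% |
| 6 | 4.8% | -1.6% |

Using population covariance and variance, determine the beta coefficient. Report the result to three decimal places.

r̄p = 4.9500%,  r̄m = 2.5333%
Cov = Σ(rp − r̄p)(rm − r̄m) / 6 = 23.9483
Var(rm) = Σ(rm − r̄m)² / 6 = 23.1256
β = Cov / Var = 23.9483 / 23.1256 = 1.0356

1.036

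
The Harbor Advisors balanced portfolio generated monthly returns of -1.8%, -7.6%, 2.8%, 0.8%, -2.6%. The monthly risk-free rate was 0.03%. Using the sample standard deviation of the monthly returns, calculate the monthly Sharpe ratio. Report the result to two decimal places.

-0.43

r̄ = (-1.8 − 7.6 + 2.8 + 0.8 − 2.6) / 5 = -1.6800%
Σ(r − r̄)² = 62.1280; sample σ = √(62.1280/4) = 3.9411%
Sharpe = (r̄ − rf) / σ = (-1.6800 − 0.03) / 3.9411 = -1.7100 / 3.9411 = -0.4339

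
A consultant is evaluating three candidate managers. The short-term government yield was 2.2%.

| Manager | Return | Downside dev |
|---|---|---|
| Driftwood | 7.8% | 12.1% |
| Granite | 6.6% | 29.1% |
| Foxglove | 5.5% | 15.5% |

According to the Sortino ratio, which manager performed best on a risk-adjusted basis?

Driftwood: Sortino ratio = (7.8% − 2.2%) / 12.1% = 0.463
Granite: Sortino ratio = (6.6% − 2.2%) / 29.1% = 0.151
Foxglove: Sortino ratio = (5.5% − 2.2%) / 15.5% = 0.213
Highest: Driftwood (0.463).

Driftwood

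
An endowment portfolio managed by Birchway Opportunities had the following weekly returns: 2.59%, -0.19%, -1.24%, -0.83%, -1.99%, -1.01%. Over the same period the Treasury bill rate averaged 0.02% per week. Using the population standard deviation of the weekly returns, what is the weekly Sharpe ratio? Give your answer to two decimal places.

-0.32

μ = (2.59 − 0.19 − 1.24 − 0.83 − 1.99 − 1.01) / 6 = -2.670 / 6 = -0.4450%
Population σ = √[Σ(r − μ)² / 6] = √[12.7628 / 6] = √2.1271 = 1.4585%
Sharpe = (μ − rf) / σ = (-0.4450 − 0.02) / 1.4585 = -0.4650 / 1.4585 = -0.3188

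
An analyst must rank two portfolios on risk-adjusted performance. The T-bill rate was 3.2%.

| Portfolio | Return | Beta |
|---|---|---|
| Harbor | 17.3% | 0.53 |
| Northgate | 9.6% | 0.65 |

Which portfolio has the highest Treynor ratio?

Harbor: Treynor = (17.3% − 3.2%) / 0.53 = 26.604
Northgate: Treynor = (9.6% − 3.2%) / 0.65 = 9.846
Highest: Harbor (26.604).

Harbor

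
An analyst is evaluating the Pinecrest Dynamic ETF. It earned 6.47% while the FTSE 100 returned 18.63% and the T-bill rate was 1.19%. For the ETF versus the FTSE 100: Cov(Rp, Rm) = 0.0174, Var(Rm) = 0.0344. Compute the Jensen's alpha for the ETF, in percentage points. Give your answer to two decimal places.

-3.54

β = Cov / Var = 0.0174 / 0.0344 = 0.5058
E[R] = Rf + β(Rm − Rf) = 1.19% + 0.5058 × (18.63% − 1.19%) = 10.0112%
α = Rp − E[R] = 6.47% − 10.0112% = -3.5412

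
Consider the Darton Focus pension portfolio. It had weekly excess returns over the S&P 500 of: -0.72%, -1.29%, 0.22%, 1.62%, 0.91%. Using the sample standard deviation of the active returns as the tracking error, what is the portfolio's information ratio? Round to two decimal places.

0.13

r̄ = (-0.72 − 1.29 + 0.22 + 1.62 + 0.91) / 5 = 0.1480%
Sample σ = √[Σ(r − r̄)² / 4] = √[5.5739 / 4] = √1.3935 = 1.1805%
IR = r̄ / tracking error = 0.1480 / 1.1805 = 0.1254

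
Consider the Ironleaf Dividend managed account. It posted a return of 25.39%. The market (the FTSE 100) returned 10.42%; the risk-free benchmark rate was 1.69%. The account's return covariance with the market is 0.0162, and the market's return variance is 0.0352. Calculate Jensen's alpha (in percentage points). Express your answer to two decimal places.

19.68

β = Cov / Var = 0.0162 / 0.0352 = 0.4602
E[R] = Rf + β(Rm − Rf) = 1.69% + 0.4602 × (10.42% − 1.69%) = 5.7075%
α = Rp − E[R] = 25.39% − 5.7075% = 19.6825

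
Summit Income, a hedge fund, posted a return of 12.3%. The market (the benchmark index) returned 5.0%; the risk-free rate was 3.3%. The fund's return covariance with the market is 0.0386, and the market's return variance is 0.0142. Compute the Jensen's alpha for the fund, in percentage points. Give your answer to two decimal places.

β = Cov / Var = 0.0386 / 0.0142 = 2.7183
E[R] = Rf + β(Rm − Rf) = 3.3% + 2.7183 × (5.0% − 3.3%) = 7.9211%
α = Rp − E[R] = 12.3% − 7.9211% = 4.3789

4.38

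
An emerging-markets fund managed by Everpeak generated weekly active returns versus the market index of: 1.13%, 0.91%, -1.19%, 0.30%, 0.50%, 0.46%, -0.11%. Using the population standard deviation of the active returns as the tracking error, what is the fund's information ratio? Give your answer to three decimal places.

0.403

Mean return r̄ = 2.000 / 7 = 0.2857%
Σ(r − r̄)² = (1.13 − 0.2857)² + (0.91 − 0.2857)² + (-1.19 − 0.2857)² + … = 3.5134
population σ = √(3.5134 / 7) = √0.5019 = 0.7084%
IR = r̄ / tracking error = 0.2857 / 0.7084 = 0.4033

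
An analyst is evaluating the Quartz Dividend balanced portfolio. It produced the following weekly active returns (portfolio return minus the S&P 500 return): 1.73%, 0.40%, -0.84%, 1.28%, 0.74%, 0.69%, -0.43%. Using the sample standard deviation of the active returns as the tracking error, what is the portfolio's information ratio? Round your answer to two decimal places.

r̄ = (1.73 + 0.4 − 0.84 + 1.28 + 0.74 + 0.69 − 0.43) / 7 = 3.570 / 7 = 0.5100%
Σ(r − r̄)² = (1.73 − 0.5100)² + (0.4 − 0.5100)² + (-0.84 − 0.5100)² + … = 4.8848
sample σ = √(4.8848 / 6) = √0.8141 = 0.9023%
IR = r̄ / tracking error = 0.5100 / 0.9023 = 0.5652

0.57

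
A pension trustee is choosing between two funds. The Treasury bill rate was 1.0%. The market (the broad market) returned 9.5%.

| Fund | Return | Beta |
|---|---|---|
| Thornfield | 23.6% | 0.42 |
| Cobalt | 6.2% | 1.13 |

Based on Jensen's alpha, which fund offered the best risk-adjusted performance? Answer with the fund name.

Thornfield: α = 23.6% − [1.0% + 0.42 × (9.5% − 1.0%)] = 19.030
Cobalt: α = 6.2% − [1.0% + 1.13 × (9.5% − 1.0%)] = -4.405
Highest: Thornfield (19.030).

Thornfield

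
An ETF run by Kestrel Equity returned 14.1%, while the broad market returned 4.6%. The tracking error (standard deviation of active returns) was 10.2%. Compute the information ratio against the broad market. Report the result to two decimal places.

0.93

IR = (Rp − Rb) / TE = (14.1% − 4.6%) / 10.2% = 9.50% / 10.2% = 0.9314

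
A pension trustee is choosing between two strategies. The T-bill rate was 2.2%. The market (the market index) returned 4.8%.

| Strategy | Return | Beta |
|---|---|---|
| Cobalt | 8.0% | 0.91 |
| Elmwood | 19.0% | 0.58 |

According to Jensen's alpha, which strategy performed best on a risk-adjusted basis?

Elmwood

Cobalt: α = 8.0% − [2.2% + 0.91 × (4.8% − 2.2%)] = 3.434
Elmwood: α = 19.0% − [2.2% + 0.58 × (4.8% − 2.2%)] = 15.292
Highest: Elmwood (15.292).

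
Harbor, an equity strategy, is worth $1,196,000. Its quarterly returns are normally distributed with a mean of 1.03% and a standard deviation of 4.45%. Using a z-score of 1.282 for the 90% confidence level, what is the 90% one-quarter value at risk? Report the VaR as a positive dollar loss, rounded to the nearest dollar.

$55,912

Return at the 90% tail: μ − z·σ = 1.03% − 1.282 × 4.45% = 1.03 − 5.7049 = -4.6749%
VaR = −(-4.6749%) × $1,196,000 = 4.6749% × $1,196,000 = $55,912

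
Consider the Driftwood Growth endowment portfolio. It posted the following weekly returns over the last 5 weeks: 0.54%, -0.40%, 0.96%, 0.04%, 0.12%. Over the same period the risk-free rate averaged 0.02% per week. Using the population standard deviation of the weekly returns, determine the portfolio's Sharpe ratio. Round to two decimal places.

r̄ = (0.54 − 0.4 + 0.96 + 0.04 + 0.12) / 5 = 0.2520%
Population σ = √[Σ(r − r̄)² / 5] = √[1.0717 / 5] = √0.2143 = 0.4629%
Sharpe = (r̄ − rf) / σ = (0.2520 − 0.02) / 0.4629 = 0.2320 / 0.4629 = 0.5012

0.50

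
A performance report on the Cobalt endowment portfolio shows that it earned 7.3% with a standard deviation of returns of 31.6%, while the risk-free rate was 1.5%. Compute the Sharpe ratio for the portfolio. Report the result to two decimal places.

0.18

Sharpe = (Rp − Rf) / σp = (7.3% − 1.5%) / 31.6% = 5.80% / 31.6% = 0.1835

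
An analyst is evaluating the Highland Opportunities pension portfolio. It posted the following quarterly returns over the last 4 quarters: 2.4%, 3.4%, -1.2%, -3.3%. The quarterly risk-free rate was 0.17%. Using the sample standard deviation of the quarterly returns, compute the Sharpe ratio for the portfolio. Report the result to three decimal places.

r̄ = (2.4 + 3.4 − 1.2 − 3.3) / 4 = 1.30 / 4 = 0.3250%
Σ(r − r̄)² = (2.4 − 0.3250)² + (3.4 − 0.3250)² + … = 29.2275
σ = √[29.2275 / 3] = 3.1213%
Sharpe = (r̄ − rf) / σ = (0.3250 − 0.17) / 3.1213 = 0.1550 / 3.1213 = 0.0497

0.050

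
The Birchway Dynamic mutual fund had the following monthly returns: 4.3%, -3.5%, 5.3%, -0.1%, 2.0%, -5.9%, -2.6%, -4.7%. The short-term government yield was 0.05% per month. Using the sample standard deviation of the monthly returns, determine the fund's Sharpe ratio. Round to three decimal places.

-0.167

μ = (4.3 − 3.5 + 5.3 − 0.1 + 2 − 5.9 − 2.6 − 4.7) / 8 = -0.6500%
Σ(r − μ)² = 123.1200; sample σ = √(123.1200/7) = 4.1939%
Sharpe = (μ − rf) / σ = (-0.6500 − 0.05) / 4.1939 = -0.7000 / 4.1939 = -0.1669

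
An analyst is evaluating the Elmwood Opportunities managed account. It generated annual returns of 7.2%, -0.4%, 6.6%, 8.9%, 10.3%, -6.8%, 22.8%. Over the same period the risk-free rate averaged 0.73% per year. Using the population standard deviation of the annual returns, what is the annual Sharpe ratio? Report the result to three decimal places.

0.728

μ = (7.2 − 0.4 + 6.6 + 8.9 + 10.3 − 6.8 + 22.8) / 7 = 6.9429%
Population σ = √[Σ(r − μ)² / 7] = √[509.5171 / 7] = √72.7882 = 8.5316%
Sharpe = (μ − rf) / σ = (6.9429 − 0.73) / 8.5316 = 6.2129 / 8.5316 = 0.7282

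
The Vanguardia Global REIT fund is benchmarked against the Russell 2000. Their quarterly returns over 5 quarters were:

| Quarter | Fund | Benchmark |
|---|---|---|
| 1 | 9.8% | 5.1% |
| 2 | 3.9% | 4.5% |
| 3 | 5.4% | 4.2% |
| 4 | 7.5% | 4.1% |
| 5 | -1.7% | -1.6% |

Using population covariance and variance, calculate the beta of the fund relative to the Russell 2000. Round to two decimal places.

r̄p = 4.9800%,  r̄m = 3.2600%
Cov = Σ(rp − r̄p)(rm − r̄m) / 5 = 8.5012
Var(rm) = Σ(rm − r̄m)² / 5 = 6.0264
β = Cov / Var = 8.5012 / 6.0264 = 1.4107

1.41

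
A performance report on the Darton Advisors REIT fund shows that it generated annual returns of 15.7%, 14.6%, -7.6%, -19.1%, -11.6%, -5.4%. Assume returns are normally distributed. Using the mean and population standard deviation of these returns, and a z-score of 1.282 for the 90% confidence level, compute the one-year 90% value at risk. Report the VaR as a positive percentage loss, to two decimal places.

r̄ = (15.7 + 14.6 − 7.6 − 19.1 − 11.6 − 5.4) / 6 = -2.2333%
Population std dev = √[1016.0133 / 6] = 13.0129%
VaR = −(r̄ − z·σ) = −(-2.2333 − 1.282 × 13.0129) = −(-18.9158) = 18.9158%

18.92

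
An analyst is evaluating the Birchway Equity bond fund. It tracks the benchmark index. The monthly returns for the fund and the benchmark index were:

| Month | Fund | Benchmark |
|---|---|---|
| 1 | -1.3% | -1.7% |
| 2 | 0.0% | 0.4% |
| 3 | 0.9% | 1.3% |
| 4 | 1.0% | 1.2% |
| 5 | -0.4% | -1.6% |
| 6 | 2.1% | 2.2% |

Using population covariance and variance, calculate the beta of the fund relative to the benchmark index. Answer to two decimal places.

r̄p = 0.3833%,  r̄m = 0.3000%
Cov = Σ(rp − r̄p)(rm − r̄m) / 6 = 1.5250
Var(rm) = Σ(rm − r̄m)² / 6 = 2.1733
β = Cov / Var = 1.5250 / 2.1733 = 0.7017

0.70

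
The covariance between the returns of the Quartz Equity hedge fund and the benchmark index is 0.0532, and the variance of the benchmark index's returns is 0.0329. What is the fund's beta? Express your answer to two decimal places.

β = Cov(Rp, Rm) / Var(Rm) = 0.0532 / 0.0329 = 1.6170

1.62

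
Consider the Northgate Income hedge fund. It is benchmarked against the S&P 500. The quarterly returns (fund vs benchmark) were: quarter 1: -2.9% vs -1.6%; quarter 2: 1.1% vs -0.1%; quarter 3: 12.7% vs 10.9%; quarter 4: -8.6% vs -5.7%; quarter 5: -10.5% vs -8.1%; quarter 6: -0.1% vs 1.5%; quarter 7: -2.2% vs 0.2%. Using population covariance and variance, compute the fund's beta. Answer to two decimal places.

1.23

r̄p = -1.5000%,  r̄m = -0.4143%
Cov = Σ(rp − r̄p)(rm − r̄m) / 7 = 38.8700
Var(rm) = Σ(rm − r̄m)² / 7 = 31.5098
β = Cov / Var = 38.8700 / 31.5098 = 1.2336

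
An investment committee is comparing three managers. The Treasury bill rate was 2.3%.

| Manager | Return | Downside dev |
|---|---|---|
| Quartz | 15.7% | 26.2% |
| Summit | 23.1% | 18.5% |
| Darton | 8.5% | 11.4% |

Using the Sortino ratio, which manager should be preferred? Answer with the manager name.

Quartz: Sortino ratio = (15.7% − 2.3%) / 26.2% = 0.511
Summit: Sortino ratio = (23.1% − 2.3%) / 18.5% = 1.124
Darton: Sortino ratio = (8.5% − 2.3%) / 11.4% = 0.544
Highest: Summit (1.124).

Summit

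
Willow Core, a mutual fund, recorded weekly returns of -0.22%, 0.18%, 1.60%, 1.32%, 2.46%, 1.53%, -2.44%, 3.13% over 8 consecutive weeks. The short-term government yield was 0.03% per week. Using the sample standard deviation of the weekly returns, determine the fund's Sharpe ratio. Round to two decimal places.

0.52

Mean return μ = 7.560 / 8 = 0.9450%
Sample σ = √[Σ(r − μ)² / 7] = √[21.3820 / 7] = √3.0546 = 1.7477%
Sharpe = (μ − rf) / σ = (0.9450 − 0.03) / 1.7477 = 0.9150 / 1.7477 = 0.5235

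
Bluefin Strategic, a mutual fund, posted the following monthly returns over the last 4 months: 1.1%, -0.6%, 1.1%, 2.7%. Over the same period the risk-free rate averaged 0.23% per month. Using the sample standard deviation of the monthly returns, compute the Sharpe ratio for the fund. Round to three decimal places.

0.627

r̄ = (1.1 − 0.6 + 1.1 + 2.7) / 4 = 1.0750%
Σ(r − r̄)² = (1.1 − 1.0750)² + (-0.6 − 1.0750)² + (1.1 − 1.0750)² + … = 5.4475
σ = √[5.4475 / 3] = 1.3475%
Sharpe = (r̄ − rf) / σ = (1.0750 − 0.23) / 1.3475 = 0.8450 / 1.3475 = 0.6271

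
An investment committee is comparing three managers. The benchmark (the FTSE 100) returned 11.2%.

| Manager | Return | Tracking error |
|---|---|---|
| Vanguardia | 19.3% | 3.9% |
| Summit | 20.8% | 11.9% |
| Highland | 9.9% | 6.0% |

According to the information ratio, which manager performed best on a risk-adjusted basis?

Vanguardia

Vanguardia: IR = (19.3% − 11.2%) / 3.9% = 2.077
Summit: IR = (20.8% − 11.2%) / 11.9% = 0.807
Highland: IR = (9.9% − 11.2%) / 6.0% = -0.217
Highest: Vanguardia (2.077).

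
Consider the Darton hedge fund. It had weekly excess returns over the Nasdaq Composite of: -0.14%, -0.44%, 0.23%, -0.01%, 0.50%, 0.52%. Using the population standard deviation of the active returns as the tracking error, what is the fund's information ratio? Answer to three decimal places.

r̄ = (-0.14 − 0.44 + 0.23 − 0.01 + 0.5 + 0.52) / 6 = 0.660 / 6 = 0.1100%
Population σ = √[Σ(r − r̄)² / 6] = √[0.7140 / 6] = √0.1190 = 0.3450%
IR = r̄ / tracking error = 0.1100 / 0.3450 = 0.3188

0.319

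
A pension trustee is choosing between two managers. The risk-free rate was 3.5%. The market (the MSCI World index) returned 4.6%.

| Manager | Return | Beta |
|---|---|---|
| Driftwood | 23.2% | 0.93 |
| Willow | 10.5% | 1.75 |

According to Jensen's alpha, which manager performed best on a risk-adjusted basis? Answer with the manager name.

Driftwood: α = 23.2% − [3.5% + 0.93 × (4.6% − 3.5%)] = 18.677
Willow: α = 10.5% − [3.5% + 1.75 × (4.6% − 3.5%)] = 5.075
Highest: Driftwood (18.677).

Driftwood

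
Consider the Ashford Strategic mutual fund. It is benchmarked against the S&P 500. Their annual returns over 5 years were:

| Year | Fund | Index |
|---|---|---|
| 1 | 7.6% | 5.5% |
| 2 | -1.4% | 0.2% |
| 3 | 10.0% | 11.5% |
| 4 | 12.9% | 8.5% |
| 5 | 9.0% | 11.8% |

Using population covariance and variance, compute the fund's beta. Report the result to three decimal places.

0.934

r̄p = 7.6200%,  r̄m = 7.5000%
Cov = Σ(rp − r̄p)(rm − r̄m) / 5 = 17.3240
Var(rm) = Σ(rm − r̄m)² / 5 = 18.5560
β = Cov / Var = 17.3240 / 18.5560 = 0.9336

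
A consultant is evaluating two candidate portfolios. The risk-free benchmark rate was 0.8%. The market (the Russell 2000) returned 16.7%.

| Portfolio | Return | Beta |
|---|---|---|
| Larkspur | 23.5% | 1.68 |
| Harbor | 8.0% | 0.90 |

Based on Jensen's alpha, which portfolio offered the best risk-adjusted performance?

Larkspur

Larkspur: α = 23.5% − [0.8% + 1.68 × (16.7% − 0.8%)] = -4.012
Harbor: α = 8.0% − [0.8% + 0.90 × (16.7% − 0.8%)] = -7.110
Highest: Larkspur (-4.012).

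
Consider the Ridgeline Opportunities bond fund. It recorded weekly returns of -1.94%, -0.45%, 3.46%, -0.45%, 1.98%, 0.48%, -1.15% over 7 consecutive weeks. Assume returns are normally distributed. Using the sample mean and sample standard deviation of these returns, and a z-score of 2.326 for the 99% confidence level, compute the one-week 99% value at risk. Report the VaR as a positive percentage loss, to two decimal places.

4.08

r̄ = (-1.94 − 0.45 + 3.46 − 0.45 + 1.98 + 0.48 − 1.15) / 7 = 1.930 / 7 = 0.2757%
Σ(r − r̄)² = (-1.94 − 0.2757)² + (-0.45 − 0.2757)² + (3.46 − 0.2757)² + … = 21.0814
sample σ = √(21.0814 / 6) = √3.5136 = 1.8745%
VaR = −(r̄ − z·σ) = −(0.2757 − 2.326 × 1.8745) = −(-4.0844) = 4.0844%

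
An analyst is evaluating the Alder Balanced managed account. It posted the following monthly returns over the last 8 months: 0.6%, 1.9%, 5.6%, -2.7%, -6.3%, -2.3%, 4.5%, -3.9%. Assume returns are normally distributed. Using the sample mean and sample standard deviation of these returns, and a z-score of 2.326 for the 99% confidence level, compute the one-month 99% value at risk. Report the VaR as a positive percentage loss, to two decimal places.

10.04

r̄ = (0.6 + 1.9 + 5.6 − 2.7 − 6.3 − 2.3 + 4.5 − 3.9) / 8 = -0.3250%
Σ(r − r̄)² = (0.6 − (-0.3250))² + (1.9 − (-0.3250))² + … = 122.2150
σ = √[122.2150 / 7] = 4.1784%
VaR = −(r̄ − z·σ) = −(-0.3250 − 2.326 × 4.1784) = −(-10.0440) = 10.0440%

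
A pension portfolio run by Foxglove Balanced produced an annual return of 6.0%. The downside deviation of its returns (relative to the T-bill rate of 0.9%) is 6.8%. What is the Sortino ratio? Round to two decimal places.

0.75

Sortino = (Rp − Rf) / σd = (6.0% − 0.9%) / 6.8% = 5.10% / 6.8% = 0.7500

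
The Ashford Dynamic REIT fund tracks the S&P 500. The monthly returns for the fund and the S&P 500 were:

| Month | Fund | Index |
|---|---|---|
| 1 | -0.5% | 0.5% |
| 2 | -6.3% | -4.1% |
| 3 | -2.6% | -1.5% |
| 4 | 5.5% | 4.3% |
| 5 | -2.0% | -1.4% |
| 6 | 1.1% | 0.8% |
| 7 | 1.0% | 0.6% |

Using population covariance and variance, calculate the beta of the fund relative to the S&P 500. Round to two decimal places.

1.40

r̄p = -0.5429%,  r̄m = -0.1143%
Cov = Σ(rp − r̄p)(rm − r̄m) / 7 = 8.1394
Var(rm) = Σ(rm − r̄m)² / 7 = 5.8098
β = Cov / Var = 8.1394 / 5.8098 = 1.4010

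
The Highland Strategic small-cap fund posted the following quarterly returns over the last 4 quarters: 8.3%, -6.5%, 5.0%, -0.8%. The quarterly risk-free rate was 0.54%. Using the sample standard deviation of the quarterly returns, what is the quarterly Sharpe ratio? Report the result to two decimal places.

Mean return μ = 6.00 / 4 = 1.5000%
Σ(r − μ)² = (8.3 − 1.5000)² + (-6.5 − 1.5000)² + (5 − 1.5000)² + … = 127.7800
σ = √[127.7800 / 3] = 6.5264%
Sharpe = (μ − rf) / σ = (1.5000 − 0.54) / 6.5264 = 0.9600 / 6.5264 = 0.1471

0.15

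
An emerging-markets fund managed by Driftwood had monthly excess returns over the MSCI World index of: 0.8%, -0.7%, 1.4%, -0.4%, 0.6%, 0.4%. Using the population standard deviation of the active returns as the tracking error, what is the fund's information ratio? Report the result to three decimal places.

0.492

μ = (0.8 − 0.7 + 1.4 − 0.4 + 0.6 + 0.4) / 6 = 0.3500%
Population σ = √[Σ(r − μ)² / 6] = √[3.0350 / 6] = √0.5058 = 0.7112%
IR = μ / tracking error = 0.3500 / 0.7112 = 0.4921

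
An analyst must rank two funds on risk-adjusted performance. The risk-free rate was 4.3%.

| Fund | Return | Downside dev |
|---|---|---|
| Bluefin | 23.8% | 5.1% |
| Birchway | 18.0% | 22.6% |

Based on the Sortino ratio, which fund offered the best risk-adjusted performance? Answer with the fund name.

Bluefin: Sortino ratio = (23.8% − 4.3%) / 5.1% = 3.824
Birchway: Sortino ratio = (18.0% − 4.3%) / 22.6% = 0.606
Highest: Bluefin (3.824).

Bluefin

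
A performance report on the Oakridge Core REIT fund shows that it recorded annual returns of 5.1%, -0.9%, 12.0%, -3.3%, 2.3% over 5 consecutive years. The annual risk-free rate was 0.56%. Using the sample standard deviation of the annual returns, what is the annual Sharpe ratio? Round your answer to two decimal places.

Mean return r̄ = 15.20 / 5 = 3.0400%
Σ(r − r̄)² = (5.1 − 3.0400)² + (-0.9 − 3.0400)² + … = 140.7920
sample σ = √(140.7920 / 4) = √35.1980 = 5.9328%
Sharpe = (r̄ − rf) / σ = (3.0400 − 0.56) / 5.9328 = 2.4800 / 5.9328 = 0.4180

0.42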